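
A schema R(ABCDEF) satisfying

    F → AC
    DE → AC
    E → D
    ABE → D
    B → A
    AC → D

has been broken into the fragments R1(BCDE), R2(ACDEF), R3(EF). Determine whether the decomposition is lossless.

No

Chase test. Columns are ABCDEF; row i has aⱼ where attribute j ∈ Ri, else bᵢⱼ.
Initial tableau (one row per fragment):
  row 1: b11 a2 a3 a4 a5 b16
  row 2: a1 b22 a3 a4 a5 a6
  row 3: b31 b32 b33 b34 a5 a6
Rows 2 and 3 agree on F; apply F→AC and equate their AC entries.
Rows 1 and 2 agree on DE; apply DE→AC and equate their AC entries.
Rows 1 and 3 agree on E; apply E→D and equate their D entries.
No row becomes fully distinguished — the join is lossy.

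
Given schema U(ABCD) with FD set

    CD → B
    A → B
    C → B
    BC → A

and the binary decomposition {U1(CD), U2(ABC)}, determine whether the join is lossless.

Common attributes: U1 ∩ U2 = {C}.
Closure of {C}: C → B applies, adding B; BC → A applies, adding A. So (C)⁺ = {ABC}.
This closure contains every attribute of U2, so U1 ∩ U2 → U2. The join is lossless.

Yes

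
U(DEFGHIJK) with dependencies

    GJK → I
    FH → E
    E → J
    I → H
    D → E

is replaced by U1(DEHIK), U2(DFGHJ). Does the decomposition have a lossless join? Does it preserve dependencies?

Lossless test: (DH)⁺ = {DEHJ}, which is a superkey of neither fragment — lossy.
Dependency preservation: the restricted closure of {GJK} across the fragments never reaches {I}, so GJK → I cannot be enforced without a join — not preserved.

lossy and not dependency-preserving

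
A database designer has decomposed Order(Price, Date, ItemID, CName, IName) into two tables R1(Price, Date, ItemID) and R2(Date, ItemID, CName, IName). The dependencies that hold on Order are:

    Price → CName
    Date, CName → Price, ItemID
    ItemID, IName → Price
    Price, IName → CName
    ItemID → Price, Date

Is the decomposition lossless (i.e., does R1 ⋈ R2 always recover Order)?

Common attributes: R1 ∩ R2 = {Date, ItemID}.
Closure of {Date, ItemID}: ItemID → Price, Date applies, adding Price; Price → CName applies, adding CName. So (Date, ItemID)⁺ = {Price, Date, ItemID, CName}.
This closure contains every attribute of R1, so R1 ∩ R2 → R1. The join is lossless.

Yes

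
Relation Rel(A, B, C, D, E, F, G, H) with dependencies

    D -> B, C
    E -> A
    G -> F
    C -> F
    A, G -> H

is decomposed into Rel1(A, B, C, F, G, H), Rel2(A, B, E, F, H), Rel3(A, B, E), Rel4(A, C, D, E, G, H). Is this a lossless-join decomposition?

Chase test. Columns are A, B, C, D, E, F, G, H; row i has aⱼ where attribute j ∈ Reli, else bᵢⱼ.
Initial tableau (one row per fragment):
  row 1: a1 a2 a3 b14 b15 a6 a7 a8
  row 2: a1 a2 b23 b24 a5 a6 b27 a8
  row 3: a1 a2 b33 b34 a5 b36 b37 b38
  row 4: a1 b42 a3 a4 a5 b46 a7 a8
Rows 1 and 4 agree on G; apply G→F and equate their F entries.
No row becomes fully distinguished — the join is lossy.

No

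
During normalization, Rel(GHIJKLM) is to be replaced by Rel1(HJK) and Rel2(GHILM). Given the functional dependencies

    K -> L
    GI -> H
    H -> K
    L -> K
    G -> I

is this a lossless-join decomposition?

No

Common attributes: Rel1 ∩ Rel2 = {H}.
Closure of {H}: H → K applies, adding K; K → L applies, adding L. So (H)⁺ = {HKL}.
The closure contains neither all of Rel1 = {HJK} nor all of Rel2 = {GHILM}, so the common attributes are not a superkey of either fragment. The join is lossy.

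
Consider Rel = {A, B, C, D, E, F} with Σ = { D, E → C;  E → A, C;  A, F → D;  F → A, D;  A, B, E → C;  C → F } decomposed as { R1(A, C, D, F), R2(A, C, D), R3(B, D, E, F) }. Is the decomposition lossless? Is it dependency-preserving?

lossy and not dependency-preserving

Lossless test (chase): Rows 1 and 3 agree on F; apply F→A, D and equate their A, D entries. Rows 1 and 2 agree on C; apply C→F and equate their F entries. No row becomes fully distinguished — the join is lossy.
Dependency preservation: the restricted closure of {D, E} across the fragments never reaches {C}, so D, E → C cannot be enforced without a join — not preserved.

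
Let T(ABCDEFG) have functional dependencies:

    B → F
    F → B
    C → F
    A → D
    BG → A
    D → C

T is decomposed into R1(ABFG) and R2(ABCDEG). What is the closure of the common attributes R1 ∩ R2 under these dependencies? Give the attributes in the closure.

R1 ∩ R2 = {ABG}.
B → F applies, adding F
A → D applies, adding D
D → C applies, adding C
Closure: {ABCDFG}.

ABCDFG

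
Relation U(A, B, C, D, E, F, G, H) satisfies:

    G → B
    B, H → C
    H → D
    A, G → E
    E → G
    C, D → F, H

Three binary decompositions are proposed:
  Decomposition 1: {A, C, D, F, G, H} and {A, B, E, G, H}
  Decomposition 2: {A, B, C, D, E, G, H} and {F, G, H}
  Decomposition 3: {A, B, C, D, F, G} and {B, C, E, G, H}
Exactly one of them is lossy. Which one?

Decomposition 3

Decomposition 1: common = {A, G, H}, closure = {A, B, C, D, E, F, G, H} → lossless.
Decomposition 2: common = {G, H}, closure = {B, C, D, F, G, H} → lossless.
Decomposition 3: common = {B, C, G}, closure = {B, C, G} → lossy.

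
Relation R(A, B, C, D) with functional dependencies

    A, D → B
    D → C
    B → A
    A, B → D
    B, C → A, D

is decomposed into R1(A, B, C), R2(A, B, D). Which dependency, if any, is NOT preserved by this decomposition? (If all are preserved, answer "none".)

Check D → C: no single fragment contains all of {C, D}, and the restricted closure of {D} across the fragments never reaches {C}.
A, D → B is preserved.
B → A is preserved.
A, B → D is preserved.
B, C → A, D is preserved.

D → C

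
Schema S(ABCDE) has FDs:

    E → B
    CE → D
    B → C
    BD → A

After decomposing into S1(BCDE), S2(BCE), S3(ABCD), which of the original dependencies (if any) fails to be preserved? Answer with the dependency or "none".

E → B lies within S1.
CE → D lies within S1.
B → C lies within S1.
BD → A lies within S3.
Every dependency is enforceable on the fragments, so the decomposition is dependency-preserving.

none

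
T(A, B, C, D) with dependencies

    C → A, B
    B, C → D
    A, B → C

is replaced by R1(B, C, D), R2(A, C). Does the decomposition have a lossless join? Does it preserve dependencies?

lossless but not dependency-preserving

Lossless test: (C)⁺ = {A, B, C, D}, which contains all of one fragment — lossless.
Dependency preservation: the restricted closure of {A, B} across the fragments never reaches {C}, so A, B → C cannot be enforced without a join — not preserved.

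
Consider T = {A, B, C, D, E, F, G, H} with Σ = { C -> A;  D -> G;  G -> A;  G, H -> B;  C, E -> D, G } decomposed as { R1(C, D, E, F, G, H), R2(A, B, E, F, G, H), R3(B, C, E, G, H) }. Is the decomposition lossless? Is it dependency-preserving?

lossless but not dependency-preserving

Lossless test (chase): Rows 1 and 3 agree on C; apply C→A and equate their A entries. Rows 1 and 2 agree on G; apply G→A and equate their A entries. Rows 1 and 2 agree on G, H; apply G, H→B and equate their B entries. Rows 1 and 3 agree on C, E; apply C, E→D, G and equate their D, G entries. Row 1 is now all distinguished symbols — the join is lossless.
Dependency preservation: the restricted closure of {C} across the fragments never reaches {A}, so C → A cannot be enforced without a join — not preserved.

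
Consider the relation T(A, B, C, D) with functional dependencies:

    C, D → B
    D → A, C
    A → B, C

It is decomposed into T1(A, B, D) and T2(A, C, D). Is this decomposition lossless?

Common attributes: T1 ∩ T2 = {A, D}.
Closure of {A, D}: D → A, C applies, adding C; A → B, C applies, adding B. So (A, D)⁺ = {A, B, C, D}.
This closure contains every attribute of T1, so T1 ∩ T2 → T1. The join is lossless.

Yes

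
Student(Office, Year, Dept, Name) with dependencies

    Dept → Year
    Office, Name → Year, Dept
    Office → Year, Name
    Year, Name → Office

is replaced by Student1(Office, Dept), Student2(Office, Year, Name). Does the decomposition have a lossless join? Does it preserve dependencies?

lossless but not dependency-preserving

Lossless test: (Office)⁺ = {Office, Year, Dept, Name}, which contains all of one fragment — lossless.
Dependency preservation: the restricted closure of {Dept} across the fragments never reaches {Year}, so Dept → Year cannot be enforced without a join — not preserved.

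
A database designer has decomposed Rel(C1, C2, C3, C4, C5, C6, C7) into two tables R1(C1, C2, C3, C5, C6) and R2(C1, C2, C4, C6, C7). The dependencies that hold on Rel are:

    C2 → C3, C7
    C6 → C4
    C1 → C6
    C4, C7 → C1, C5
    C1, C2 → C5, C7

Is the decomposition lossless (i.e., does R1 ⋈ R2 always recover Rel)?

Common attributes: R1 ∩ R2 = {C1, C2, C6}.
Closure of {C1, C2, C6}: C2 → C3, C7 applies, adding C3, C7; C6 → C4 applies, adding C4; C4, C7 → C1, C5 applies, adding C5. So (C1, C2, C6)⁺ = {C1, C2, C3, C4, C5, C6, C7}.
This closure contains every attribute of R1, so R1 ∩ R2 → R1. The join is lossless.

Yes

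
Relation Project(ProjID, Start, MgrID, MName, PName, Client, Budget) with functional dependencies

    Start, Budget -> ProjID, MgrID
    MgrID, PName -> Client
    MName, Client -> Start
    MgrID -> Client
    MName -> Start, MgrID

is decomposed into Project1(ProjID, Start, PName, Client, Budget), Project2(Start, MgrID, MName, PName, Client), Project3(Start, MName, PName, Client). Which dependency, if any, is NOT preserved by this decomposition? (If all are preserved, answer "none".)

Start, Budget -> ProjID, MgrID

Check Start, Budget → ProjID, MgrID: no single fragment contains all of {ProjID, Start, MgrID, Budget}, and the restricted closure of {Start, Budget} across the fragments never reaches {ProjID, MgrID}.
MgrID, PName → Client is preserved.
MName, Client → Start is preserved.
MgrID → Client is preserved.
MName → Start, MgrID is preserved.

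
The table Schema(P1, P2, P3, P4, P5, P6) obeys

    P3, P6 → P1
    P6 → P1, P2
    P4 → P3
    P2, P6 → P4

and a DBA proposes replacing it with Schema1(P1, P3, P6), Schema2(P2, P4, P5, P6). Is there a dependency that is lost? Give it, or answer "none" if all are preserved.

Check P4 → P3: no single fragment contains all of {P3, P4}, and the restricted closure of {P4} across the fragments never reaches {P3}.
P3, P6 → P1 is preserved.
P6 → P1, P2 is preserved.
P2, P6 → P4 is preserved.

P4 → P3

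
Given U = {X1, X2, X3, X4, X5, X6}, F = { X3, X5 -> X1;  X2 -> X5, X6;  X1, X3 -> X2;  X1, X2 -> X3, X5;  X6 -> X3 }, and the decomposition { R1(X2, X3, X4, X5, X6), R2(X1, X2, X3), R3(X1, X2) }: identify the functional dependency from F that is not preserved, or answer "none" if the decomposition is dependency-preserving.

X3, X5 → X1: restricted closure across fragments reaches X1.
X2 → X5, X6 lies within R1.
X1, X3 → X2 lies within R2.
X1, X2 → X3, X5: restricted closure across fragments reaches X3, X5.
X6 → X3 lies within R1.
Every dependency is enforceable on the fragments, so the decomposition is dependency-preserving.

none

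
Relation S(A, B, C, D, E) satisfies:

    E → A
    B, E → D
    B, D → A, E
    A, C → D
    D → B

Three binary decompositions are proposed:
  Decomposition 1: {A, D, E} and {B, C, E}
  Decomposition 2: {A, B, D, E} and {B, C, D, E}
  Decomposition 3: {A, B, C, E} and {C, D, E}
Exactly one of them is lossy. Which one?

Decomposition 1

Decomposition 1: common = {E}, closure = {A, E} → lossy.
Decomposition 2: common = {B, D, E}, closure = {A, B, D, E} → lossless.
Decomposition 3: common = {C, E}, closure = {A, B, C, D, E} → lossless.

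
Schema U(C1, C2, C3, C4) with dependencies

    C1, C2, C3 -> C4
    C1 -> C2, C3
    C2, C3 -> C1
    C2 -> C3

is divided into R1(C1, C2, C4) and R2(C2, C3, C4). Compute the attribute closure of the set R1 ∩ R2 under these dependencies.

R1 ∩ R2 = {C2, C4}.
C2 → C3 applies, adding C3
C2, C3 → C1 applies, adding C1
Closure: {C1, C2, C3, C4}.

C1, C2, C3, C4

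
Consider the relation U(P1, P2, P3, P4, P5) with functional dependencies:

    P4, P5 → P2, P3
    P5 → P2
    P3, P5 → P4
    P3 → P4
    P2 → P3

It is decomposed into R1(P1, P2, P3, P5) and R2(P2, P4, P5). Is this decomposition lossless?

Yes

Common attributes: R1 ∩ R2 = {P2, P5}.
Closure of {P2, P5}: P2 → P3 applies, adding P3; P3, P5 → P4 applies, adding P4. So (P2, P5)⁺ = {P2, P3, P4, P5}.
This closure contains every attribute of R2, so R1 ∩ R2 → R2. The join is lossless.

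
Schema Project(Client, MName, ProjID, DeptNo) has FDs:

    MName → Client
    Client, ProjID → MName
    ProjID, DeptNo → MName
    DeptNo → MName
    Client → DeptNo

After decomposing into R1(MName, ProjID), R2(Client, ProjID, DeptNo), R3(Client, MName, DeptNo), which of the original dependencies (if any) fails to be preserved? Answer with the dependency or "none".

none

MName → Client lies within R3.
Client, ProjID → MName: restricted closure across fragments reaches MName.
ProjID, DeptNo → MName: restricted closure across fragments reaches MName.
DeptNo → MName lies within R3.
Client → DeptNo lies within R2.
Every dependency is enforceable on the fragments, so the decomposition is dependency-preserving.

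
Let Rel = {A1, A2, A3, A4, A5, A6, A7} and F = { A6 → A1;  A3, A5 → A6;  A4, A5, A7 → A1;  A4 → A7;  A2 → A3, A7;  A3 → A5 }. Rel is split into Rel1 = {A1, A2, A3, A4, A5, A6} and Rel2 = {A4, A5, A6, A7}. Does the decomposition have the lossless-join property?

Common attributes: Rel1 ∩ Rel2 = {A4, A5, A6}.
Closure of {A4, A5, A6}: A6 → A1 applies, adding A1; A4 → A7 applies, adding A7. So (A4, A5, A6)⁺ = {A1, A4, A5, A6, A7}.
This closure contains every attribute of Rel2, so Rel1 ∩ Rel2 → Rel2. The join is lossless.

Yes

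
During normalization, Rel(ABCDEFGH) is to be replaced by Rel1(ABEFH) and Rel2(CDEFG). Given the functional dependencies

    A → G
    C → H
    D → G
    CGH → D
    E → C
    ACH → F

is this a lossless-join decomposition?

Common attributes: Rel1 ∩ Rel2 = {EF}.
Closure of {EF}: E → C applies, adding C; C → H applies, adding H. So (EF)⁺ = {CEFH}.
The closure contains neither all of Rel1 = {ABEFH} nor all of Rel2 = {CDEFG}, so the common attributes are not a superkey of either fragment. The join is lossy.

No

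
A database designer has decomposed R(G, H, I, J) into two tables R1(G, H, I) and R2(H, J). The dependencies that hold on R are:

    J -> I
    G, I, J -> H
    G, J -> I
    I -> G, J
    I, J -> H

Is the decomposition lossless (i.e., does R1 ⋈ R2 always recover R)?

No

Common attributes: R1 ∩ R2 = {H}.
No dependency enlarges {H}, so (H)⁺ = {H}.
The closure contains neither all of R1 = {G, H, I} nor all of R2 = {H, J}, so the common attributes are not a superkey of either fragment. The join is lossy.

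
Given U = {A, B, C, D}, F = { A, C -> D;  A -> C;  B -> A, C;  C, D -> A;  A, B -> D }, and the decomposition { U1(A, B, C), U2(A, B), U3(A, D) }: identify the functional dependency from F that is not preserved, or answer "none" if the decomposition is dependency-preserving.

C, D -> A

Check C, D → A: no single fragment contains all of {A, C, D}, and the restricted closure of {C, D} across the fragments never reaches {A}.
A, C → D is preserved.
A → C is preserved.
B → A, C is preserved.
A, B → D is preserved.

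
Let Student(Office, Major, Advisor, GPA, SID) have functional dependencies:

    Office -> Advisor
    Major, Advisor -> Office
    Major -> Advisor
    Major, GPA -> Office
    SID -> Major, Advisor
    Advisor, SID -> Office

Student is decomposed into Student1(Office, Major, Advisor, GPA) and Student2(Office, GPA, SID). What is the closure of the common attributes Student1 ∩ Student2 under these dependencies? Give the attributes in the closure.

Office, Advisor, GPA

Student1 ∩ Student2 = {Office, GPA}.
Office → Advisor applies, adding Advisor
Closure: {Office, Advisor, GPA}.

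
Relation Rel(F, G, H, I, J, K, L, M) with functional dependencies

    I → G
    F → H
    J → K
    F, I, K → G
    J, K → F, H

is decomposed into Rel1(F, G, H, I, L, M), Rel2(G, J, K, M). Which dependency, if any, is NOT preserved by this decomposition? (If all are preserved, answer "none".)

J, K → F, H

Check J, K → F, H: no single fragment contains all of {F, H, J, K}, and the restricted closure of {J, K} across the fragments never reaches {F, H}.
I → G is preserved.
F → H is preserved.
J → K is preserved.
F, I, K → G is preserved.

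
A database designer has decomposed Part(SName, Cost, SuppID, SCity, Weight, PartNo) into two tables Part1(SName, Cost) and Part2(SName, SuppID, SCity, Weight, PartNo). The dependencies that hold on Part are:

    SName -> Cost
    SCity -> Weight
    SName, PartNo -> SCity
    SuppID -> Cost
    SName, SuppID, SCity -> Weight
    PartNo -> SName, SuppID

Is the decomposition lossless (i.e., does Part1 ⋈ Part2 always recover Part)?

Common attributes: Part1 ∩ Part2 = {SName}.
Closure of {SName}: SName → Cost applies, adding Cost. So (SName)⁺ = {SName, Cost}.
This closure contains every attribute of Part1, so Part1 ∩ Part2 → Part1. The join is lossless.

Yes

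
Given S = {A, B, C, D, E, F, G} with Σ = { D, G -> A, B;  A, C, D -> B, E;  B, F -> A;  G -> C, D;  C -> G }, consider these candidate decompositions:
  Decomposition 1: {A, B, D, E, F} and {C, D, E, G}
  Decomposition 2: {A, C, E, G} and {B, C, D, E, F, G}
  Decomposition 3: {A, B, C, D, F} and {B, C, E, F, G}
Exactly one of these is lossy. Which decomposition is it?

Decomposition 1

Decomposition 1: common = {D, E}, closure = {D, E} → lossy.
Decomposition 2: common = {C, E, G}, closure = {A, B, C, D, E, G} → lossless.
Decomposition 3: common = {B, C, F}, closure = {A, B, C, D, E, F, G} → lossless.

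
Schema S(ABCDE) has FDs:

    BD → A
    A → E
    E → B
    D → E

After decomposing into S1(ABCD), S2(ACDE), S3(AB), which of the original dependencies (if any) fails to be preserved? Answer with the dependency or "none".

E → B

Check E → B: no single fragment contains all of {BE}, and the restricted closure of {E} across the fragments never reaches {B}.
BD → A is preserved.
A → E is preserved.
D → E is preserved.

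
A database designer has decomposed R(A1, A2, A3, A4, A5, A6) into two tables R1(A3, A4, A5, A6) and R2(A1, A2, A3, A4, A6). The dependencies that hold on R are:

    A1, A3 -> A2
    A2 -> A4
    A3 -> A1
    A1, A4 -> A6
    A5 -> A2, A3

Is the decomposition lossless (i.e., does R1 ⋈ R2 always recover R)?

Yes

Common attributes: R1 ∩ R2 = {A3, A4, A6}.
Closure of {A3, A4, A6}: A3 → A1 applies, adding A1; A1, A3 → A2 applies, adding A2. So (A3, A4, A6)⁺ = {A1, A2, A3, A4, A6}.
This closure contains every attribute of R2, so R1 ∩ R2 → R2. The join is lossless.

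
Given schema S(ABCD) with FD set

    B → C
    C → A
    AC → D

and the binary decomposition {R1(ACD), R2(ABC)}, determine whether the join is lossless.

Common attributes: R1 ∩ R2 = {AC}.
Closure of {AC}: AC → D applies, adding D. So (AC)⁺ = {ACD}.
This closure contains every attribute of R1, so R1 ∩ R2 → R1. The join is lossless.

Yes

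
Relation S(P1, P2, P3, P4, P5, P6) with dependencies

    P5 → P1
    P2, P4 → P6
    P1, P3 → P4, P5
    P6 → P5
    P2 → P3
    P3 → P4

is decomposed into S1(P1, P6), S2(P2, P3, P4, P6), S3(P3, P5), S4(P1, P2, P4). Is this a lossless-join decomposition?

No

Chase test. Columns are P1, P2, P3, P4, P5, P6; row i has aⱼ where attribute j ∈ Si, else bᵢⱼ.
Initial tableau (one row per fragment):
  row 1: a1 b12 b13 b14 b15 a6
  row 2: b21 a2 a3 a4 b25 a6
  row 3: b31 b32 a3 b34 a5 b36
  row 4: a1 a2 b43 a4 b45 b46
Rows 2 and 4 agree on P2, P4; apply P2, P4→P6 and equate their P6 entries.
Rows 1 and 2 agree on P6; apply P6→P5 and equate their P5 entries.
Rows 1 and 4 agree on P6; apply P6→P5 and equate their P5 entries.
Rows 2 and 4 agree on P2; apply P2→P3 and equate their P3 entries.
Rows 2 and 3 agree on P3; apply P3→P4 and equate their P4 entries.
Rows 1 and 2 agree on P5; apply P5→P1 and equate their P1 entries.
No row becomes fully distinguished — the join is lossy.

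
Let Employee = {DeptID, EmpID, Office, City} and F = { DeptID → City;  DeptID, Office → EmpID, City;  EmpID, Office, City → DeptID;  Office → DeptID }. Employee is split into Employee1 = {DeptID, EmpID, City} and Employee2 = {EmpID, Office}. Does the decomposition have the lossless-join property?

Common attributes: Employee1 ∩ Employee2 = {EmpID}.
No dependency enlarges {EmpID}, so (EmpID)⁺ = {EmpID}.
The closure contains neither all of Employee1 = {DeptID, EmpID, City} nor all of Employee2 = {EmpID, Office}, so the common attributes are not a superkey of either fragment. The join is lossy.

No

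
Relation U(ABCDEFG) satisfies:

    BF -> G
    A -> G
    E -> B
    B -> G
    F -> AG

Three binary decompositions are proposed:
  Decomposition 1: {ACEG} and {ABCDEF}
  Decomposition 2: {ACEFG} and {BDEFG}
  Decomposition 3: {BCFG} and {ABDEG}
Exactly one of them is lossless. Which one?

Decomposition 1: common = {ACE}, closure = {ABCEG} → lossless.
Decomposition 2: common = {EFG}, closure = {ABEFG} → lossy.
Decomposition 3: common = {BG}, closure = {BG} → lossy.

Decomposition 1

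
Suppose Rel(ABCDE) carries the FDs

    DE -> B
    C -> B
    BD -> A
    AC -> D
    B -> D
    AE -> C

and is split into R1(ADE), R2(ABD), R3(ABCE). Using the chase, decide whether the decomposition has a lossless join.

Yes

Chase test. Columns are ABCDE; row i has aⱼ where attribute j ∈ Ri, else bᵢⱼ.
Initial tableau (one row per fragment):
  row 1: a1 b12 b13 a4 a5
  row 2: a1 a2 b23 a4 b25
  row 3: a1 a2 a3 b34 a5
Rows 2 and 3 agree on B; apply B→D and equate their D entries.
Rows 1 and 3 agree on AE; apply AE→C and equate their C entries.
Rows 1 and 3 agree on DE; apply DE→B and equate their B entries.
Row 1 is now all distinguished symbols — the join is lossless.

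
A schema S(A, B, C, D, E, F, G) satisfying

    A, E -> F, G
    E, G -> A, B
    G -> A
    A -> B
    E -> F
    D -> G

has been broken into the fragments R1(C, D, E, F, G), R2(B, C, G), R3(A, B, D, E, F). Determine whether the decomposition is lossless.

Yes

Chase test. Columns are A, B, C, D, E, F, G; row i has aⱼ where attribute j ∈ Ri, else bᵢⱼ.
Initial tableau (one row per fragment):
  row 1: b11 b12 a3 a4 a5 a6 a7
  row 2: b21 a2 a3 b24 b25 b26 a7
  row 3: a1 a2 b33 a4 a5 a6 b37
Rows 1 and 2 agree on G; apply G→A and equate their A entries.
Rows 1 and 2 agree on A; apply A→B and equate their B entries.
Rows 1 and 3 agree on D; apply D→G and equate their G entries.
Rows 1 and 3 agree on E, G; apply E, G→A, B and equate their A, B entries.
Row 1 is now all distinguished symbols — the join is lossless.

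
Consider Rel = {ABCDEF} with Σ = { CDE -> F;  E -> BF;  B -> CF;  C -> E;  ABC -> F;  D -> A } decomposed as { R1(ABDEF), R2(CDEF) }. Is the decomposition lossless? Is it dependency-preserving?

Lossless test: (DEF)⁺ = {ABCDEF}, which contains all of one fragment — lossless.
Dependency preservation: B → CF; ABC → F are not contained in any single fragment, but the restricted closure of each left-hand side across the fragments still reaches the right-hand side; the remaining FDs each lie inside some fragment. All dependencies are preserved.

lossless and dependency-preserving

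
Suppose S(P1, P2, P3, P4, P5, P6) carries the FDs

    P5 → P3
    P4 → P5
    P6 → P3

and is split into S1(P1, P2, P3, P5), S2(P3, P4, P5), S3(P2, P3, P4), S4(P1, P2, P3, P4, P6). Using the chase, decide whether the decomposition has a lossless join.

Chase test. Columns are P1, P2, P3, P4, P5, P6; row i has aⱼ where attribute j ∈ Si, else bᵢⱼ.
Initial tableau (one row per fragment):
  row 1: a1 a2 a3 b14 a5 b16
  row 2: b21 b22 a3 a4 a5 b26
  row 3: b31 a2 a3 a4 b35 b36
  row 4: a1 a2 a3 a4 b45 a6
Rows 2 and 3 agree on P4; apply P4→P5 and equate their P5 entries.
Rows 2 and 4 agree on P4; apply P4→P5 and equate their P5 entries.
Row 4 is now all distinguished symbols — the join is lossless.

Yes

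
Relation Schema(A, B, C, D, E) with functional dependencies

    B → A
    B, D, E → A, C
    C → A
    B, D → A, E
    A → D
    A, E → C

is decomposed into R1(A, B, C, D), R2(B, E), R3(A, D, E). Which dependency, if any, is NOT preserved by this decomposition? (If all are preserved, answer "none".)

Check A, E → C: no single fragment contains all of {A, C, E}, and the restricted closure of {A, E} across the fragments never reaches {C}.
B → A is preserved.
B, D, E → A, C is preserved.
C → A is preserved.
B, D → A, E is preserved.
A → D is preserved.

A, E → C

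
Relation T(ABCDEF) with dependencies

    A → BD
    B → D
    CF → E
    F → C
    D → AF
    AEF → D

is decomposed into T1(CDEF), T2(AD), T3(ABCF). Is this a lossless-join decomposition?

Yes

Chase test. Columns are ABCDEF; row i has aⱼ where attribute j ∈ Ti, else bᵢⱼ.
Initial tableau (one row per fragment):
  row 1: b11 b12 a3 a4 a5 a6
  row 2: a1 b22 b23 a4 b25 b26
  row 3: a1 a2 a3 b34 b35 a6
Rows 2 and 3 agree on A; apply A→BD and equate their BD entries.
Rows 1 and 3 agree on CF; apply CF→E and equate their E entries.
Rows 1 and 2 agree on D; apply D→AF and equate their AF entries.
Rows 1 and 2 agree on A; apply A→BD and equate their BD entries.
Rows 1 and 2 agree on F; apply F→C and equate their C entries.
Rows 1 and 2 agree on CF; apply CF→E and equate their E entries.
Row 1 is now all distinguished symbols — the join is lossless.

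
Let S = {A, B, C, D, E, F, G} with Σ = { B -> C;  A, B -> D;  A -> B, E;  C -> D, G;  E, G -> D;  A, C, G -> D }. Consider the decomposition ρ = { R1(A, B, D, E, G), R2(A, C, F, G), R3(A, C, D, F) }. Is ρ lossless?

Chase test. Columns are A, B, C, D, E, F, G; row i has aⱼ where attribute j ∈ Ri, else bᵢⱼ.
Initial tableau (one row per fragment):
  row 1: a1 a2 b13 a4 a5 b16 a7
  row 2: a1 b22 a3 b24 b25 a6 a7
  row 3: a1 b32 a3 a4 b35 a6 b37
Rows 1 and 2 agree on A; apply A→B, E and equate their B, E entries.
Rows 1 and 3 agree on A; apply A→B, E and equate their B, E entries.
Rows 2 and 3 agree on C; apply C→D, G and equate their D, G entries.
Rows 1 and 2 agree on B; apply B→C and equate their C entries.
Row 2 is now all distinguished symbols — the join is lossless.

Yes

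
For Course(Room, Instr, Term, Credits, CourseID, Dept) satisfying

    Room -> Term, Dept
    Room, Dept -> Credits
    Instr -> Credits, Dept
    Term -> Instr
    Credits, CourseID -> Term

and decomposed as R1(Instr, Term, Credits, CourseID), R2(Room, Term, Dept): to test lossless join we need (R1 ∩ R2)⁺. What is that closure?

Instr, Term, Credits, Dept

R1 ∩ R2 = {Term}.
Term → Instr applies, adding Instr
Instr → Credits, Dept applies, adding Credits, Dept
Closure: {Instr, Term, Credits, Dept}.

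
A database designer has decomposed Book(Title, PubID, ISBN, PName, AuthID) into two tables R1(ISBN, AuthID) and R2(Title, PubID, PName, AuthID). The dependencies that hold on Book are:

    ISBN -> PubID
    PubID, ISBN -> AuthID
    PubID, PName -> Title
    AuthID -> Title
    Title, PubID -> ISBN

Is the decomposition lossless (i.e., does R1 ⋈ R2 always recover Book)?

No

Common attributes: R1 ∩ R2 = {AuthID}.
Closure of {AuthID}: AuthID → Title applies, adding Title. So (AuthID)⁺ = {Title, AuthID}.
The closure contains neither all of R1 = {ISBN, AuthID} nor all of R2 = {Title, PubID, PName, AuthID}, so the common attributes are not a superkey of either fragment. The join is lossy.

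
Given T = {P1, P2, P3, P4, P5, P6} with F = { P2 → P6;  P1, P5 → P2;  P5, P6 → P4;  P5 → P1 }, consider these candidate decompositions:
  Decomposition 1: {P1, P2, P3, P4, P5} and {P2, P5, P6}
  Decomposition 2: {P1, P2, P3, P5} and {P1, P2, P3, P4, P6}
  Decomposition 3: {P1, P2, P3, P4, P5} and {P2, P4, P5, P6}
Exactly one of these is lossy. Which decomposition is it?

Decomposition 1: common = {P2, P5}, closure = {P1, P2, P4, P5, P6} → lossless.
Decomposition 2: common = {P1, P2, P3}, closure = {P1, P2, P3, P6} → lossy.
Decomposition 3: common = {P2, P4, P5}, closure = {P1, P2, P4, P5, P6} → lossless.

Decomposition 2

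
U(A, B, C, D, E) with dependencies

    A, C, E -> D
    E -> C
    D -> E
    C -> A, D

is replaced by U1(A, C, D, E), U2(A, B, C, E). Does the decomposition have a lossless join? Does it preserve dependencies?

Lossless test: (A, C, E)⁺ = {A, C, D, E}, which contains all of one fragment — lossless.
Dependency preservation: every FD's attributes lie within a single fragment, so each can be enforced locally — preserved.

lossless and dependency-preserving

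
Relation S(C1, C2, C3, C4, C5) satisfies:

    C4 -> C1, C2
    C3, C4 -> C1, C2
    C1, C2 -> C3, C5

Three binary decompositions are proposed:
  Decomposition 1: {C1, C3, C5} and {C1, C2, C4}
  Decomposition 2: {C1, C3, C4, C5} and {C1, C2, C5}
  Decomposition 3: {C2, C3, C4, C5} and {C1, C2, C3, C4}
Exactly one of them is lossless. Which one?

Decomposition 3

Decomposition 1: common = {C1}, closure = {C1} → lossy.
Decomposition 2: common = {C1, C5}, closure = {C1, C5} → lossy.
Decomposition 3: common = {C2, C3, C4}, closure = {C1, C2, C3, C4, C5} → lossless.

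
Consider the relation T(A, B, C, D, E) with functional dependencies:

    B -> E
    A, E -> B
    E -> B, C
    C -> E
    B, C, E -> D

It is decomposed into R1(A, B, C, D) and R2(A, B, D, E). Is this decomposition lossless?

Yes

Common attributes: R1 ∩ R2 = {A, B, D}.
Closure of {A, B, D}: B → E applies, adding E; E → B, C applies, adding C. So (A, B, D)⁺ = {A, B, C, D, E}.
This closure contains every attribute of R1, so R1 ∩ R2 → R1. The join is lossless.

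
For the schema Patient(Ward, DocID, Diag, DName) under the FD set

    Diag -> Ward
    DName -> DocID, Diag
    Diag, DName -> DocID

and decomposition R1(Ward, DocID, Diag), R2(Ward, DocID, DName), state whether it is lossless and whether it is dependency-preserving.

lossy and not dependency-preserving

Lossless test: (Ward, DocID)⁺ = {Ward, DocID}, which is a superkey of neither fragment — lossy.
Dependency preservation: the restricted closure of {DName} across the fragments never reaches {DocID, Diag}, so DName → DocID, Diag cannot be enforced without a join — not preserved.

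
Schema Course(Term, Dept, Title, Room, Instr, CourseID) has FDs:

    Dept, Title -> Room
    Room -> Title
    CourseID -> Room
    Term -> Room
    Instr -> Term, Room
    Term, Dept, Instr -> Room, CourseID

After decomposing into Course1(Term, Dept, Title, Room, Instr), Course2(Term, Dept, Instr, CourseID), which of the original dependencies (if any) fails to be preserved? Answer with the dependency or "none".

Check CourseID → Room: no single fragment contains all of {Room, CourseID}, and the restricted closure of {CourseID} across the fragments never reaches {Room}.
Dept, Title → Room is preserved.
Room → Title is preserved.
Term → Room is preserved.
Instr → Term, Room is preserved.
Term, Dept, Instr → Room, CourseID is preserved.

CourseID -> Room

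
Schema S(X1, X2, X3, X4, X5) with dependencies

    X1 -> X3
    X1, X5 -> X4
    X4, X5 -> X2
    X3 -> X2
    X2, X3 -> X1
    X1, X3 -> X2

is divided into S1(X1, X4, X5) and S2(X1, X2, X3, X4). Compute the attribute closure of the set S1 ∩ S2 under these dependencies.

S1 ∩ S2 = {X1, X4}.
X1 → X3 applies, adding X3
X3 → X2 applies, adding X2
Closure: {X1, X2, X3, X4}.

X1, X2, X3, X4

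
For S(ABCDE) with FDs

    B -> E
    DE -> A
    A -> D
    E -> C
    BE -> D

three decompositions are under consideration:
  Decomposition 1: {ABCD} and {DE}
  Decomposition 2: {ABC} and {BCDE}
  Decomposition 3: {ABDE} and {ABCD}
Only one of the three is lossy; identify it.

Decomposition 1: common = {D}, closure = {D} → lossy.
Decomposition 2: common = {BC}, closure = {ABCDE} → lossless.
Decomposition 3: common = {ABD}, closure = {ABCDE} → lossless.

Decomposition 1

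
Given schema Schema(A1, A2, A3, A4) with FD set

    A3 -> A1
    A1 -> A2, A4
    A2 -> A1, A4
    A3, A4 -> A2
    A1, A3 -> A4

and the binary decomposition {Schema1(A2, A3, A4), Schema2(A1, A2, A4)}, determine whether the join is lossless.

Yes

Common attributes: Schema1 ∩ Schema2 = {A2, A4}.
Closure of {A2, A4}: A2 → A1, A4 applies, adding A1. So (A2, A4)⁺ = {A1, A2, A4}.
This closure contains every attribute of Schema2, so Schema1 ∩ Schema2 → Schema2. The join is lossless.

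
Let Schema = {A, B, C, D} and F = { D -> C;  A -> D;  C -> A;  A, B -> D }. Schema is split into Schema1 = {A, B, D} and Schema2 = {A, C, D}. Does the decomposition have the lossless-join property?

Yes

Common attributes: Schema1 ∩ Schema2 = {A, D}.
Closure of {A, D}: D → C applies, adding C. So (A, D)⁺ = {A, C, D}.
This closure contains every attribute of Schema2, so Schema1 ∩ Schema2 → Schema2. The join is lossless.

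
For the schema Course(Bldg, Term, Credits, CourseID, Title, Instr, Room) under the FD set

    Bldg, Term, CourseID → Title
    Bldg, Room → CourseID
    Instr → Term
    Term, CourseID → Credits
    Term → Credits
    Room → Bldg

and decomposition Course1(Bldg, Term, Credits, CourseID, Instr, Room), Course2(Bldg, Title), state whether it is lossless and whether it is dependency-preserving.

lossy and not dependency-preserving

Lossless test: (Bldg)⁺ = {Bldg}, which is a superkey of neither fragment — lossy.
Dependency preservation: the restricted closure of {Bldg, Term, CourseID} across the fragments never reaches {Title}, so Bldg, Term, CourseID → Title cannot be enforced without a join — not preserved.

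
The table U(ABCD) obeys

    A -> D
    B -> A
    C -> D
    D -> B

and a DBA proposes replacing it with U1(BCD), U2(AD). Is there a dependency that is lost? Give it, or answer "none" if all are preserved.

none

A → D lies within U2.
B → A: restricted closure across fragments reaches A.
C → D lies within U1.
D → B lies within U1.
Every dependency is enforceable on the fragments, so the decomposition is dependency-preserving.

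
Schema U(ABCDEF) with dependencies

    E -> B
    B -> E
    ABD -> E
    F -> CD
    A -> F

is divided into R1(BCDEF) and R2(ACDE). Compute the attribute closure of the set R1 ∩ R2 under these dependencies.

R1 ∩ R2 = {CDE}.
E → B applies, adding B
Closure: {BCDE}.

BCDE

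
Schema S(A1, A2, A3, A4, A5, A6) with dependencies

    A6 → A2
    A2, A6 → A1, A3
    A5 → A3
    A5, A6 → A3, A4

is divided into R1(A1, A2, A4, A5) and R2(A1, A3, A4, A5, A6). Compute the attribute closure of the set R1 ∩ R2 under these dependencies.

A1, A3, A4, A5

R1 ∩ R2 = {A1, A4, A5}.
A5 → A3 applies, adding A3
Closure: {A1, A3, A4, A5}.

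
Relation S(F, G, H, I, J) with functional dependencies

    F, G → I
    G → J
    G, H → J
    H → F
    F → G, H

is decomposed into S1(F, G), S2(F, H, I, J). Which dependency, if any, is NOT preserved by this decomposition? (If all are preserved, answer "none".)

G → J

Check G → J: no single fragment contains all of {G, J}, and the restricted closure of {G} across the fragments never reaches {J}.
F, G → I is preserved.
G, H → J is preserved.
H → F is preserved.
F → G, H is preserved.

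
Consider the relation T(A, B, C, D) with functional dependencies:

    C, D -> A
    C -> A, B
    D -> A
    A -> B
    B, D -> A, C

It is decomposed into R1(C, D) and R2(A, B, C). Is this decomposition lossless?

Yes

Common attributes: R1 ∩ R2 = {C}.
Closure of {C}: C → A, B applies, adding A, B. So (C)⁺ = {A, B, C}.
This closure contains every attribute of R2, so R1 ∩ R2 → R2. The join is lossless.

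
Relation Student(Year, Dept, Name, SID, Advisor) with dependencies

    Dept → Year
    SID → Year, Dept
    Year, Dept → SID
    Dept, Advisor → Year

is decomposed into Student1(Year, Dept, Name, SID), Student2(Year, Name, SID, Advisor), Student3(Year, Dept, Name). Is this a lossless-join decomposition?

Chase test. Columns are Year, Dept, Name, SID, Advisor; row i has aⱼ where attribute j ∈ Studenti, else bᵢⱼ.
Initial tableau (one row per fragment):
  row 1: a1 a2 a3 a4 b15
  row 2: a1 b22 a3 a4 a5
  row 3: a1 a2 a3 b34 b35
Rows 1 and 2 agree on SID; apply SID→Year, Dept and equate their Year, Dept entries.
Rows 1 and 3 agree on Year, Dept; apply Year, Dept→SID and equate their SID entries.
Row 2 is now all distinguished symbols — the join is lossless.

Yes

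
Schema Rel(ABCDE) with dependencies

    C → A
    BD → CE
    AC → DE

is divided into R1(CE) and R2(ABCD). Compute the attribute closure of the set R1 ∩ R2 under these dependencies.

ACDE

R1 ∩ R2 = {C}.
C → A applies, adding A
AC → DE applies, adding DE
Closure: {ACDE}.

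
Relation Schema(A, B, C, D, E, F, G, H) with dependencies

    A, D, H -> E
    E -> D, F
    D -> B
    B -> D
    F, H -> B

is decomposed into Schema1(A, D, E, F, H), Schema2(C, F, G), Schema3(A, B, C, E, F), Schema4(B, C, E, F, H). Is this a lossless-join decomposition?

No

Chase test. Columns are A, B, C, D, E, F, G, H; row i has aⱼ where attribute j ∈ Schemai, else bᵢⱼ.
Initial tableau (one row per fragment):
  row 1: a1 b12 b13 a4 a5 a6 b17 a8
  row 2: b21 b22 a3 b24 b25 a6 a7 b28
  row 3: a1 a2 a3 b34 a5 a6 b37 b38
  row 4: b41 a2 a3 b44 a5 a6 b47 a8
Rows 1 and 3 agree on E; apply E→D, F and equate their D, F entries.
Rows 1 and 4 agree on E; apply E→D, F and equate their D, F entries.
Rows 1 and 3 agree on D; apply D→B and equate their B entries.
No row becomes fully distinguished — the join is lossy.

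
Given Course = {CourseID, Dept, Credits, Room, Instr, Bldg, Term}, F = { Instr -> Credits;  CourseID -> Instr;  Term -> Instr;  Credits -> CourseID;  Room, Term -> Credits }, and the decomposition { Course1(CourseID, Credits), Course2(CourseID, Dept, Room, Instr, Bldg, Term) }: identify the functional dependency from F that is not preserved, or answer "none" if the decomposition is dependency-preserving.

none

Instr → Credits: restricted closure across fragments reaches Credits.
CourseID → Instr lies within Course2.
Term → Instr lies within Course2.
Credits → CourseID lies within Course1.
Room, Term → Credits: restricted closure across fragments reaches Credits.
Every dependency is enforceable on the fragments, so the decomposition is dependency-preserving.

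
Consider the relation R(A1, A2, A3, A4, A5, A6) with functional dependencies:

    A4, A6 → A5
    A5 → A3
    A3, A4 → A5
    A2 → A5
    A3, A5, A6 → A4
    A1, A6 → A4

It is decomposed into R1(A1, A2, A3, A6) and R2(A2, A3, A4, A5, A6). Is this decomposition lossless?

Common attributes: R1 ∩ R2 = {A2, A3, A6}.
Closure of {A2, A3, A6}: A2 → A5 applies, adding A5; A3, A5, A6 → A4 applies, adding A4. So (A2, A3, A6)⁺ = {A2, A3, A4, A5, A6}.
This closure contains every attribute of R2, so R1 ∩ R2 → R2. The join is lossless.

Yes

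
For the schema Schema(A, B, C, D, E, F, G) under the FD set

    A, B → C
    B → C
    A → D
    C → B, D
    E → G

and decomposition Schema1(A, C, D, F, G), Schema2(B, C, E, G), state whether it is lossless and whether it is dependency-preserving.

lossy but dependency-preserving

Lossless test: (C, G)⁺ = {B, C, D, G}, which is a superkey of neither fragment — lossy.
Dependency preservation: A, B → C; C → B, D are not contained in any single fragment, but the restricted closure of each left-hand side across the fragments still reaches the right-hand side; the remaining FDs each lie inside some fragment. All dependencies are preserved.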